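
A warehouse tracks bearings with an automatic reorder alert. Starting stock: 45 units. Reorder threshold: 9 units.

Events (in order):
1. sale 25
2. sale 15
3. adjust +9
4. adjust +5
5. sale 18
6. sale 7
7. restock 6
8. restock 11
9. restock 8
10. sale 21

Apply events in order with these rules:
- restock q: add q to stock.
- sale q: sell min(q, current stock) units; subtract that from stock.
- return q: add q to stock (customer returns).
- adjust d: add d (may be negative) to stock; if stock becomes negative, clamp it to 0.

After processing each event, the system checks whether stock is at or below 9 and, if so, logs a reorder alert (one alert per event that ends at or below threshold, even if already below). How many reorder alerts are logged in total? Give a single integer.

Answer: 5

Derivation:
Processing events:
Start: stock = 45
  Event 1 (sale 25): sell min(25,45)=25. stock: 45 - 25 = 20. total_sold = 25
  Event 2 (sale 15): sell min(15,20)=15. stock: 20 - 15 = 5. total_sold = 40
  Event 3 (adjust +9): 5 + 9 = 14
  Event 4 (adjust +5): 14 + 5 = 19
  Event 5 (sale 18): sell min(18,19)=18. stock: 19 - 18 = 1. total_sold = 58
  Event 6 (sale 7): sell min(7,1)=1. stock: 1 - 1 = 0. total_sold = 59
  Event 7 (restock 6): 0 + 6 = 6
  Event 8 (restock 11): 6 + 11 = 17
  Event 9 (restock 8): 17 + 8 = 25
  Event 10 (sale 21): sell min(21,25)=21. stock: 25 - 21 = 4. total_sold = 80
Final: stock = 4, total_sold = 80

Checking against threshold 9:
  After event 1: stock=20 > 9
  After event 2: stock=5 <= 9 -> ALERT
  After event 3: stock=14 > 9
  After event 4: stock=19 > 9
  After event 5: stock=1 <= 9 -> ALERT
  After event 6: stock=0 <= 9 -> ALERT
  After event 7: stock=6 <= 9 -> ALERT
  After event 8: stock=17 > 9
  After event 9: stock=25 > 9
  After event 10: stock=4 <= 9 -> ALERT
Alert events: [2, 5, 6, 7, 10]. Count = 5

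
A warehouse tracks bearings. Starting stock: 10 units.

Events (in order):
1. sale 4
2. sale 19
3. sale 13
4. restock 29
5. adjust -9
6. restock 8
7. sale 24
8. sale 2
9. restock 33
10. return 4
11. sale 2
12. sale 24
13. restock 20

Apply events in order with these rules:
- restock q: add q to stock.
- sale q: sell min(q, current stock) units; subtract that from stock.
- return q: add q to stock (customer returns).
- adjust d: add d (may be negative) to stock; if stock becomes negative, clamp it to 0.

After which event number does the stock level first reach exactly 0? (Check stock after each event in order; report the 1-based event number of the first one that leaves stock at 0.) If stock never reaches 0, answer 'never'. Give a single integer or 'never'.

Processing events:
Start: stock = 10
  Event 1 (sale 4): sell min(4,10)=4. stock: 10 - 4 = 6. total_sold = 4
  Event 2 (sale 19): sell min(19,6)=6. stock: 6 - 6 = 0. total_sold = 10
  Event 3 (sale 13): sell min(13,0)=0. stock: 0 - 0 = 0. total_sold = 10
  Event 4 (restock 29): 0 + 29 = 29
  Event 5 (adjust -9): 29 + -9 = 20
  Event 6 (restock 8): 20 + 8 = 28
  Event 7 (sale 24): sell min(24,28)=24. stock: 28 - 24 = 4. total_sold = 34
  Event 8 (sale 2): sell min(2,4)=2. stock: 4 - 2 = 2. total_sold = 36
  Event 9 (restock 33): 2 + 33 = 35
  Event 10 (return 4): 35 + 4 = 39
  Event 11 (sale 2): sell min(2,39)=2. stock: 39 - 2 = 37. total_sold = 38
  Event 12 (sale 24): sell min(24,37)=24. stock: 37 - 24 = 13. total_sold = 62
  Event 13 (restock 20): 13 + 20 = 33
Final: stock = 33, total_sold = 62

First zero at event 2.

Answer: 2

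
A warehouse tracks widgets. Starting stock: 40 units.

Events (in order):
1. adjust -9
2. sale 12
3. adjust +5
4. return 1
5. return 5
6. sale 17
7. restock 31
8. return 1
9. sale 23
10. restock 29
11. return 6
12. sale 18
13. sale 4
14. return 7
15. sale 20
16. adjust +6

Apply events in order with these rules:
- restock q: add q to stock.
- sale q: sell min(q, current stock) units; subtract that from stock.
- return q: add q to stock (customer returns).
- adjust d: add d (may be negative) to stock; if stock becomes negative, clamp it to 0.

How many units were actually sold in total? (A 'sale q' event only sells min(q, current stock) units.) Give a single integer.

Processing events:
Start: stock = 40
  Event 1 (adjust -9): 40 + -9 = 31
  Event 2 (sale 12): sell min(12,31)=12. stock: 31 - 12 = 19. total_sold = 12
  Event 3 (adjust +5): 19 + 5 = 24
  Event 4 (return 1): 24 + 1 = 25
  Event 5 (return 5): 25 + 5 = 30
  Event 6 (sale 17): sell min(17,30)=17. stock: 30 - 17 = 13. total_sold = 29
  Event 7 (restock 31): 13 + 31 = 44
  Event 8 (return 1): 44 + 1 = 45
  Event 9 (sale 23): sell min(23,45)=23. stock: 45 - 23 = 22. total_sold = 52
  Event 10 (restock 29): 22 + 29 = 51
  Event 11 (return 6): 51 + 6 = 57
  Event 12 (sale 18): sell min(18,57)=18. stock: 57 - 18 = 39. total_sold = 70
  Event 13 (sale 4): sell min(4,39)=4. stock: 39 - 4 = 35. total_sold = 74
  Event 14 (return 7): 35 + 7 = 42
  Event 15 (sale 20): sell min(20,42)=20. stock: 42 - 20 = 22. total_sold = 94
  Event 16 (adjust +6): 22 + 6 = 28
Final: stock = 28, total_sold = 94

Answer: 94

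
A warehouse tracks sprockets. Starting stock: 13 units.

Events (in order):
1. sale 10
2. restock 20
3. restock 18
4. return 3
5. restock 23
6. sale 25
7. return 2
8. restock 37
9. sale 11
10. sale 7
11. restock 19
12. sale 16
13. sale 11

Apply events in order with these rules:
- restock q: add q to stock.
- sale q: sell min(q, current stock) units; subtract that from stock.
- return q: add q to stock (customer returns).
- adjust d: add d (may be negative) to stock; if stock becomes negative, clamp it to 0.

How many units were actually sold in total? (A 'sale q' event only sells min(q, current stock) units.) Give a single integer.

Answer: 80

Derivation:
Processing events:
Start: stock = 13
  Event 1 (sale 10): sell min(10,13)=10. stock: 13 - 10 = 3. total_sold = 10
  Event 2 (restock 20): 3 + 20 = 23
  Event 3 (restock 18): 23 + 18 = 41
  Event 4 (return 3): 41 + 3 = 44
  Event 5 (restock 23): 44 + 23 = 67
  Event 6 (sale 25): sell min(25,67)=25. stock: 67 - 25 = 42. total_sold = 35
  Event 7 (return 2): 42 + 2 = 44
  Event 8 (restock 37): 44 + 37 = 81
  Event 9 (sale 11): sell min(11,81)=11. stock: 81 - 11 = 70. total_sold = 46
  Event 10 (sale 7): sell min(7,70)=7. stock: 70 - 7 = 63. total_sold = 53
  Event 11 (restock 19): 63 + 19 = 82
  Event 12 (sale 16): sell min(16,82)=16. stock: 82 - 16 = 66. total_sold = 69
  Event 13 (sale 11): sell min(11,66)=11. stock: 66 - 11 = 55. total_sold = 80
Final: stock = 55, total_sold = 80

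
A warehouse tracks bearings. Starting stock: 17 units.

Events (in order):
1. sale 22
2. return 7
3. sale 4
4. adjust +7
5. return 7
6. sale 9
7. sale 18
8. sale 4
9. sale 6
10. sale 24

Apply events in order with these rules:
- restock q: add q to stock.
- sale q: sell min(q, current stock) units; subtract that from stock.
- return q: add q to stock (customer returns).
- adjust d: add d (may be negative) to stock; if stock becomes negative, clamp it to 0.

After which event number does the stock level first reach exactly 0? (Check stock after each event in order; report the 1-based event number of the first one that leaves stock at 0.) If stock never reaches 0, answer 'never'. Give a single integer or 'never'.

Answer: 1

Derivation:
Processing events:
Start: stock = 17
  Event 1 (sale 22): sell min(22,17)=17. stock: 17 - 17 = 0. total_sold = 17
  Event 2 (return 7): 0 + 7 = 7
  Event 3 (sale 4): sell min(4,7)=4. stock: 7 - 4 = 3. total_sold = 21
  Event 4 (adjust +7): 3 + 7 = 10
  Event 5 (return 7): 10 + 7 = 17
  Event 6 (sale 9): sell min(9,17)=9. stock: 17 - 9 = 8. total_sold = 30
  Event 7 (sale 18): sell min(18,8)=8. stock: 8 - 8 = 0. total_sold = 38
  Event 8 (sale 4): sell min(4,0)=0. stock: 0 - 0 = 0. total_sold = 38
  Event 9 (sale 6): sell min(6,0)=0. stock: 0 - 0 = 0. total_sold = 38
  Event 10 (sale 24): sell min(24,0)=0. stock: 0 - 0 = 0. total_sold = 38
Final: stock = 0, total_sold = 38

First zero at event 1.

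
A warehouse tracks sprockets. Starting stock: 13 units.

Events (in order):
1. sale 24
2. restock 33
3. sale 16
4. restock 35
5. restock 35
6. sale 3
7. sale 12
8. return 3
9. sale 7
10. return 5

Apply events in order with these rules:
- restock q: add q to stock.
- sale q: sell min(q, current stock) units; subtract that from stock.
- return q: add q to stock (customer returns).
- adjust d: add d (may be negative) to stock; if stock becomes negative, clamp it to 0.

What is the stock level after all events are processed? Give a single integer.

Answer: 73

Derivation:
Processing events:
Start: stock = 13
  Event 1 (sale 24): sell min(24,13)=13. stock: 13 - 13 = 0. total_sold = 13
  Event 2 (restock 33): 0 + 33 = 33
  Event 3 (sale 16): sell min(16,33)=16. stock: 33 - 16 = 17. total_sold = 29
  Event 4 (restock 35): 17 + 35 = 52
  Event 5 (restock 35): 52 + 35 = 87
  Event 6 (sale 3): sell min(3,87)=3. stock: 87 - 3 = 84. total_sold = 32
  Event 7 (sale 12): sell min(12,84)=12. stock: 84 - 12 = 72. total_sold = 44
  Event 8 (return 3): 72 + 3 = 75
  Event 9 (sale 7): sell min(7,75)=7. stock: 75 - 7 = 68. total_sold = 51
  Event 10 (return 5): 68 + 5 = 73
Final: stock = 73, total_sold = 51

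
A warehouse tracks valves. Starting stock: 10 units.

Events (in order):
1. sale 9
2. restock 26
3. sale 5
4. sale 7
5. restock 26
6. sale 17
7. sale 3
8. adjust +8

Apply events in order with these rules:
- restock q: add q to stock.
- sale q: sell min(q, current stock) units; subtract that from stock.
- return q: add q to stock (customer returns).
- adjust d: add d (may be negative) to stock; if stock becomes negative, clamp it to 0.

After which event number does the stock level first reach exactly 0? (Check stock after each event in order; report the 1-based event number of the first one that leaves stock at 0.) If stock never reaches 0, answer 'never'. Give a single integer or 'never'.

Answer: never

Derivation:
Processing events:
Start: stock = 10
  Event 1 (sale 9): sell min(9,10)=9. stock: 10 - 9 = 1. total_sold = 9
  Event 2 (restock 26): 1 + 26 = 27
  Event 3 (sale 5): sell min(5,27)=5. stock: 27 - 5 = 22. total_sold = 14
  Event 4 (sale 7): sell min(7,22)=7. stock: 22 - 7 = 15. total_sold = 21
  Event 5 (restock 26): 15 + 26 = 41
  Event 6 (sale 17): sell min(17,41)=17. stock: 41 - 17 = 24. total_sold = 38
  Event 7 (sale 3): sell min(3,24)=3. stock: 24 - 3 = 21. total_sold = 41
  Event 8 (adjust +8): 21 + 8 = 29
Final: stock = 29, total_sold = 41

Stock never reaches 0.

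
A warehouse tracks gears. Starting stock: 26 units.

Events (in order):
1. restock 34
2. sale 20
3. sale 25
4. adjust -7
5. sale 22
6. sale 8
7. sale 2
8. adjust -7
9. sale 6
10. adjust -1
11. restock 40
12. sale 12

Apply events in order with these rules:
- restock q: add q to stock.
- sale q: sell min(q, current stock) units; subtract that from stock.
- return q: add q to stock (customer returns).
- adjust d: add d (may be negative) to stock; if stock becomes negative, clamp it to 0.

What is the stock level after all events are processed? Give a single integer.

Answer: 28

Derivation:
Processing events:
Start: stock = 26
  Event 1 (restock 34): 26 + 34 = 60
  Event 2 (sale 20): sell min(20,60)=20. stock: 60 - 20 = 40. total_sold = 20
  Event 3 (sale 25): sell min(25,40)=25. stock: 40 - 25 = 15. total_sold = 45
  Event 4 (adjust -7): 15 + -7 = 8
  Event 5 (sale 22): sell min(22,8)=8. stock: 8 - 8 = 0. total_sold = 53
  Event 6 (sale 8): sell min(8,0)=0. stock: 0 - 0 = 0. total_sold = 53
  Event 7 (sale 2): sell min(2,0)=0. stock: 0 - 0 = 0. total_sold = 53
  Event 8 (adjust -7): 0 + -7 = 0 (clamped to 0)
  Event 9 (sale 6): sell min(6,0)=0. stock: 0 - 0 = 0. total_sold = 53
  Event 10 (adjust -1): 0 + -1 = 0 (clamped to 0)
  Event 11 (restock 40): 0 + 40 = 40
  Event 12 (sale 12): sell min(12,40)=12. stock: 40 - 12 = 28. total_sold = 65
Final: stock = 28, total_sold = 65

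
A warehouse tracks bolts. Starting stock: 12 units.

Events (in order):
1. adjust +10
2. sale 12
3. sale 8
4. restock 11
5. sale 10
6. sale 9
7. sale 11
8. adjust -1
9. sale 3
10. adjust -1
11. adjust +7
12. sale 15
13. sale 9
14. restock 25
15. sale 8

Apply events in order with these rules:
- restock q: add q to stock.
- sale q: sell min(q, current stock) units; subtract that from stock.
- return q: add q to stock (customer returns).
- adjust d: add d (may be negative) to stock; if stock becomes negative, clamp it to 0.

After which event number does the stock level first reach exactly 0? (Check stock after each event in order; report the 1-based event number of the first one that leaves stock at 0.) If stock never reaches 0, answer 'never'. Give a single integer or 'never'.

Processing events:
Start: stock = 12
  Event 1 (adjust +10): 12 + 10 = 22
  Event 2 (sale 12): sell min(12,22)=12. stock: 22 - 12 = 10. total_sold = 12
  Event 3 (sale 8): sell min(8,10)=8. stock: 10 - 8 = 2. total_sold = 20
  Event 4 (restock 11): 2 + 11 = 13
  Event 5 (sale 10): sell min(10,13)=10. stock: 13 - 10 = 3. total_sold = 30
  Event 6 (sale 9): sell min(9,3)=3. stock: 3 - 3 = 0. total_sold = 33
  Event 7 (sale 11): sell min(11,0)=0. stock: 0 - 0 = 0. total_sold = 33
  Event 8 (adjust -1): 0 + -1 = 0 (clamped to 0)
  Event 9 (sale 3): sell min(3,0)=0. stock: 0 - 0 = 0. total_sold = 33
  Event 10 (adjust -1): 0 + -1 = 0 (clamped to 0)
  Event 11 (adjust +7): 0 + 7 = 7
  Event 12 (sale 15): sell min(15,7)=7. stock: 7 - 7 = 0. total_sold = 40
  Event 13 (sale 9): sell min(9,0)=0. stock: 0 - 0 = 0. total_sold = 40
  Event 14 (restock 25): 0 + 25 = 25
  Event 15 (sale 8): sell min(8,25)=8. stock: 25 - 8 = 17. total_sold = 48
Final: stock = 17, total_sold = 48

First zero at event 6.

Answer: 6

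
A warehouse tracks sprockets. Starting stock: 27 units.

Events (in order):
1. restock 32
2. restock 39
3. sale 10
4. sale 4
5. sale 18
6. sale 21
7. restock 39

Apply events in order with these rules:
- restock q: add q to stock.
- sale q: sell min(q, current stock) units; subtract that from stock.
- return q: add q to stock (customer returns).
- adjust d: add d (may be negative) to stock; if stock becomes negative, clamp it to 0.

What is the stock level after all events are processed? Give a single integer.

Processing events:
Start: stock = 27
  Event 1 (restock 32): 27 + 32 = 59
  Event 2 (restock 39): 59 + 39 = 98
  Event 3 (sale 10): sell min(10,98)=10. stock: 98 - 10 = 88. total_sold = 10
  Event 4 (sale 4): sell min(4,88)=4. stock: 88 - 4 = 84. total_sold = 14
  Event 5 (sale 18): sell min(18,84)=18. stock: 84 - 18 = 66. total_sold = 32
  Event 6 (sale 21): sell min(21,66)=21. stock: 66 - 21 = 45. total_sold = 53
  Event 7 (restock 39): 45 + 39 = 84
Final: stock = 84, total_sold = 53

Answer: 84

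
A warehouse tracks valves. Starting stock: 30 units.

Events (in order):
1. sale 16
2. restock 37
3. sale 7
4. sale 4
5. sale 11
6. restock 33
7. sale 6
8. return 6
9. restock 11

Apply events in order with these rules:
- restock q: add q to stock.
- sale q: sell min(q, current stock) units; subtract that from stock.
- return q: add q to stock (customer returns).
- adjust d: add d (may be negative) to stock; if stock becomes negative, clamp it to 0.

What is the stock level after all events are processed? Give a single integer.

Answer: 73

Derivation:
Processing events:
Start: stock = 30
  Event 1 (sale 16): sell min(16,30)=16. stock: 30 - 16 = 14. total_sold = 16
  Event 2 (restock 37): 14 + 37 = 51
  Event 3 (sale 7): sell min(7,51)=7. stock: 51 - 7 = 44. total_sold = 23
  Event 4 (sale 4): sell min(4,44)=4. stock: 44 - 4 = 40. total_sold = 27
  Event 5 (sale 11): sell min(11,40)=11. stock: 40 - 11 = 29. total_sold = 38
  Event 6 (restock 33): 29 + 33 = 62
  Event 7 (sale 6): sell min(6,62)=6. stock: 62 - 6 = 56. total_sold = 44
  Event 8 (return 6): 56 + 6 = 62
  Event 9 (restock 11): 62 + 11 = 73
Final: stock = 73, total_sold = 44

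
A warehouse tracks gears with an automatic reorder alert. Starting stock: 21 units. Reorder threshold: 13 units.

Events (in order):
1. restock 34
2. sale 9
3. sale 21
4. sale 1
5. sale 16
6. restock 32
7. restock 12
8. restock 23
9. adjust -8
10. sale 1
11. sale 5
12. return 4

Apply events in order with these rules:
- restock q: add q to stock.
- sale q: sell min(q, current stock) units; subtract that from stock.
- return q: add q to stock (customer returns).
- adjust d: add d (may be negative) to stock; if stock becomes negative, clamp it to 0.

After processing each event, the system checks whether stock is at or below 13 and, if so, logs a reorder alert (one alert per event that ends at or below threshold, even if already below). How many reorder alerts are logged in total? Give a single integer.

Processing events:
Start: stock = 21
  Event 1 (restock 34): 21 + 34 = 55
  Event 2 (sale 9): sell min(9,55)=9. stock: 55 - 9 = 46. total_sold = 9
  Event 3 (sale 21): sell min(21,46)=21. stock: 46 - 21 = 25. total_sold = 30
  Event 4 (sale 1): sell min(1,25)=1. stock: 25 - 1 = 24. total_sold = 31
  Event 5 (sale 16): sell min(16,24)=16. stock: 24 - 16 = 8. total_sold = 47
  Event 6 (restock 32): 8 + 32 = 40
  Event 7 (restock 12): 40 + 12 = 52
  Event 8 (restock 23): 52 + 23 = 75
  Event 9 (adjust -8): 75 + -8 = 67
  Event 10 (sale 1): sell min(1,67)=1. stock: 67 - 1 = 66. total_sold = 48
  Event 11 (sale 5): sell min(5,66)=5. stock: 66 - 5 = 61. total_sold = 53
  Event 12 (return 4): 61 + 4 = 65
Final: stock = 65, total_sold = 53

Checking against threshold 13:
  After event 1: stock=55 > 13
  After event 2: stock=46 > 13
  After event 3: stock=25 > 13
  After event 4: stock=24 > 13
  After event 5: stock=8 <= 13 -> ALERT
  After event 6: stock=40 > 13
  After event 7: stock=52 > 13
  After event 8: stock=75 > 13
  After event 9: stock=67 > 13
  After event 10: stock=66 > 13
  After event 11: stock=61 > 13
  After event 12: stock=65 > 13
Alert events: [5]. Count = 1

Answer: 1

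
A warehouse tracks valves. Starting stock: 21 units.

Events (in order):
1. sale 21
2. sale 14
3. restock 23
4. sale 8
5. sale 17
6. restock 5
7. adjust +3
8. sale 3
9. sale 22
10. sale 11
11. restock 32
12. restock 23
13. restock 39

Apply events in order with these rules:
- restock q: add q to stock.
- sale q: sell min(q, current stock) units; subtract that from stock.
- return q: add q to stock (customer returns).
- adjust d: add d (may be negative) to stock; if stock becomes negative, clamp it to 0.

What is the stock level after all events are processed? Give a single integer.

Processing events:
Start: stock = 21
  Event 1 (sale 21): sell min(21,21)=21. stock: 21 - 21 = 0. total_sold = 21
  Event 2 (sale 14): sell min(14,0)=0. stock: 0 - 0 = 0. total_sold = 21
  Event 3 (restock 23): 0 + 23 = 23
  Event 4 (sale 8): sell min(8,23)=8. stock: 23 - 8 = 15. total_sold = 29
  Event 5 (sale 17): sell min(17,15)=15. stock: 15 - 15 = 0. total_sold = 44
  Event 6 (restock 5): 0 + 5 = 5
  Event 7 (adjust +3): 5 + 3 = 8
  Event 8 (sale 3): sell min(3,8)=3. stock: 8 - 3 = 5. total_sold = 47
  Event 9 (sale 22): sell min(22,5)=5. stock: 5 - 5 = 0. total_sold = 52
  Event 10 (sale 11): sell min(11,0)=0. stock: 0 - 0 = 0. total_sold = 52
  Event 11 (restock 32): 0 + 32 = 32
  Event 12 (restock 23): 32 + 23 = 55
  Event 13 (restock 39): 55 + 39 = 94
Final: stock = 94, total_sold = 52

Answer: 94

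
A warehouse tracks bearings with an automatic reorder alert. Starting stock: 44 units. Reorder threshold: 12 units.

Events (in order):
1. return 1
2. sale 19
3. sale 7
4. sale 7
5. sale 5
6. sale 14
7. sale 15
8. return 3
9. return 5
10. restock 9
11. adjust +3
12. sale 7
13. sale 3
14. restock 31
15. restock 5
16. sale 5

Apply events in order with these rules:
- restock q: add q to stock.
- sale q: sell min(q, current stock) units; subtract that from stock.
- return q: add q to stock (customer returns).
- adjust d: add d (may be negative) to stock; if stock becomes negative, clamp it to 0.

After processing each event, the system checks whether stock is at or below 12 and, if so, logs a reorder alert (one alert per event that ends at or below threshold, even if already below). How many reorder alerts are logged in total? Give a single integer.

Processing events:
Start: stock = 44
  Event 1 (return 1): 44 + 1 = 45
  Event 2 (sale 19): sell min(19,45)=19. stock: 45 - 19 = 26. total_sold = 19
  Event 3 (sale 7): sell min(7,26)=7. stock: 26 - 7 = 19. total_sold = 26
  Event 4 (sale 7): sell min(7,19)=7. stock: 19 - 7 = 12. total_sold = 33
  Event 5 (sale 5): sell min(5,12)=5. stock: 12 - 5 = 7. total_sold = 38
  Event 6 (sale 14): sell min(14,7)=7. stock: 7 - 7 = 0. total_sold = 45
  Event 7 (sale 15): sell min(15,0)=0. stock: 0 - 0 = 0. total_sold = 45
  Event 8 (return 3): 0 + 3 = 3
  Event 9 (return 5): 3 + 5 = 8
  Event 10 (restock 9): 8 + 9 = 17
  Event 11 (adjust +3): 17 + 3 = 20
  Event 12 (sale 7): sell min(7,20)=7. stock: 20 - 7 = 13. total_sold = 52
  Event 13 (sale 3): sell min(3,13)=3. stock: 13 - 3 = 10. total_sold = 55
  Event 14 (restock 31): 10 + 31 = 41
  Event 15 (restock 5): 41 + 5 = 46
  Event 16 (sale 5): sell min(5,46)=5. stock: 46 - 5 = 41. total_sold = 60
Final: stock = 41, total_sold = 60

Checking against threshold 12:
  After event 1: stock=45 > 12
  After event 2: stock=26 > 12
  After event 3: stock=19 > 12
  After event 4: stock=12 <= 12 -> ALERT
  After event 5: stock=7 <= 12 -> ALERT
  After event 6: stock=0 <= 12 -> ALERT
  After event 7: stock=0 <= 12 -> ALERT
  After event 8: stock=3 <= 12 -> ALERT
  After event 9: stock=8 <= 12 -> ALERT
  After event 10: stock=17 > 12
  After event 11: stock=20 > 12
  After event 12: stock=13 > 12
  After event 13: stock=10 <= 12 -> ALERT
  After event 14: stock=41 > 12
  After event 15: stock=46 > 12
  After event 16: stock=41 > 12
Alert events: [4, 5, 6, 7, 8, 9, 13]. Count = 7

Answer: 7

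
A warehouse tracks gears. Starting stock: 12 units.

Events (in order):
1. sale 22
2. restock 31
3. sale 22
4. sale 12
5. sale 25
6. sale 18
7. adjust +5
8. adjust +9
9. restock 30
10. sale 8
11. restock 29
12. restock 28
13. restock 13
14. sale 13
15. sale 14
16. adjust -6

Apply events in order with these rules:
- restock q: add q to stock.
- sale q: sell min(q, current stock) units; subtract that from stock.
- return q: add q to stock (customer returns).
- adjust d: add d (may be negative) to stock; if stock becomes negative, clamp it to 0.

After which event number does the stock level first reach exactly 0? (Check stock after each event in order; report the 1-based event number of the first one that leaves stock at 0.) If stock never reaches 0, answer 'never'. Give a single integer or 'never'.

Answer: 1

Derivation:
Processing events:
Start: stock = 12
  Event 1 (sale 22): sell min(22,12)=12. stock: 12 - 12 = 0. total_sold = 12
  Event 2 (restock 31): 0 + 31 = 31
  Event 3 (sale 22): sell min(22,31)=22. stock: 31 - 22 = 9. total_sold = 34
  Event 4 (sale 12): sell min(12,9)=9. stock: 9 - 9 = 0. total_sold = 43
  Event 5 (sale 25): sell min(25,0)=0. stock: 0 - 0 = 0. total_sold = 43
  Event 6 (sale 18): sell min(18,0)=0. stock: 0 - 0 = 0. total_sold = 43
  Event 7 (adjust +5): 0 + 5 = 5
  Event 8 (adjust +9): 5 + 9 = 14
  Event 9 (restock 30): 14 + 30 = 44
  Event 10 (sale 8): sell min(8,44)=8. stock: 44 - 8 = 36. total_sold = 51
  Event 11 (restock 29): 36 + 29 = 65
  Event 12 (restock 28): 65 + 28 = 93
  Event 13 (restock 13): 93 + 13 = 106
  Event 14 (sale 13): sell min(13,106)=13. stock: 106 - 13 = 93. total_sold = 64
  Event 15 (sale 14): sell min(14,93)=14. stock: 93 - 14 = 79. total_sold = 78
  Event 16 (adjust -6): 79 + -6 = 73
Final: stock = 73, total_sold = 78

First zero at event 1.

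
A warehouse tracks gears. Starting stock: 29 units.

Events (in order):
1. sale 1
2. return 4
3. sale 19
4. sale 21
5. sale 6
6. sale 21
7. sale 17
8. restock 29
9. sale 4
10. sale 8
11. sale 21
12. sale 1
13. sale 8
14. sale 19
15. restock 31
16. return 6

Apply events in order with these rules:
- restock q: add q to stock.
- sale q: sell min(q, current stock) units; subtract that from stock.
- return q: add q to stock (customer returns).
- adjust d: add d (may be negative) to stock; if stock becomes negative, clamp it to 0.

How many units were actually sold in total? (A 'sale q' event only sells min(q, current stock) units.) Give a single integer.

Answer: 62

Derivation:
Processing events:
Start: stock = 29
  Event 1 (sale 1): sell min(1,29)=1. stock: 29 - 1 = 28. total_sold = 1
  Event 2 (return 4): 28 + 4 = 32
  Event 3 (sale 19): sell min(19,32)=19. stock: 32 - 19 = 13. total_sold = 20
  Event 4 (sale 21): sell min(21,13)=13. stock: 13 - 13 = 0. total_sold = 33
  Event 5 (sale 6): sell min(6,0)=0. stock: 0 - 0 = 0. total_sold = 33
  Event 6 (sale 21): sell min(21,0)=0. stock: 0 - 0 = 0. total_sold = 33
  Event 7 (sale 17): sell min(17,0)=0. stock: 0 - 0 = 0. total_sold = 33
  Event 8 (restock 29): 0 + 29 = 29
  Event 9 (sale 4): sell min(4,29)=4. stock: 29 - 4 = 25. total_sold = 37
  Event 10 (sale 8): sell min(8,25)=8. stock: 25 - 8 = 17. total_sold = 45
  Event 11 (sale 21): sell min(21,17)=17. stock: 17 - 17 = 0. total_sold = 62
  Event 12 (sale 1): sell min(1,0)=0. stock: 0 - 0 = 0. total_sold = 62
  Event 13 (sale 8): sell min(8,0)=0. stock: 0 - 0 = 0. total_sold = 62
  Event 14 (sale 19): sell min(19,0)=0. stock: 0 - 0 = 0. total_sold = 62
  Event 15 (restock 31): 0 + 31 = 31
  Event 16 (return 6): 31 + 6 = 37
Final: stock = 37, total_sold = 62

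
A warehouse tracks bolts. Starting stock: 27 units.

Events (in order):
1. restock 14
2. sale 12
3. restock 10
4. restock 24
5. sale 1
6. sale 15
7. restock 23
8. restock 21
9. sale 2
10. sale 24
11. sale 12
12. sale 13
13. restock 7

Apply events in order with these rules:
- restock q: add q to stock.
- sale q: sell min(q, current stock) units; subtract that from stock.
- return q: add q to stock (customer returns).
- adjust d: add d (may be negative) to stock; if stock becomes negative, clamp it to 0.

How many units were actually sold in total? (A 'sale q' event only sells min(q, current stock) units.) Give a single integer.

Processing events:
Start: stock = 27
  Event 1 (restock 14): 27 + 14 = 41
  Event 2 (sale 12): sell min(12,41)=12. stock: 41 - 12 = 29. total_sold = 12
  Event 3 (restock 10): 29 + 10 = 39
  Event 4 (restock 24): 39 + 24 = 63
  Event 5 (sale 1): sell min(1,63)=1. stock: 63 - 1 = 62. total_sold = 13
  Event 6 (sale 15): sell min(15,62)=15. stock: 62 - 15 = 47. total_sold = 28
  Event 7 (restock 23): 47 + 23 = 70
  Event 8 (restock 21): 70 + 21 = 91
  Event 9 (sale 2): sell min(2,91)=2. stock: 91 - 2 = 89. total_sold = 30
  Event 10 (sale 24): sell min(24,89)=24. stock: 89 - 24 = 65. total_sold = 54
  Event 11 (sale 12): sell min(12,65)=12. stock: 65 - 12 = 53. total_sold = 66
  Event 12 (sale 13): sell min(13,53)=13. stock: 53 - 13 = 40. total_sold = 79
  Event 13 (restock 7): 40 + 7 = 47
Final: stock = 47, total_sold = 79

Answer: 79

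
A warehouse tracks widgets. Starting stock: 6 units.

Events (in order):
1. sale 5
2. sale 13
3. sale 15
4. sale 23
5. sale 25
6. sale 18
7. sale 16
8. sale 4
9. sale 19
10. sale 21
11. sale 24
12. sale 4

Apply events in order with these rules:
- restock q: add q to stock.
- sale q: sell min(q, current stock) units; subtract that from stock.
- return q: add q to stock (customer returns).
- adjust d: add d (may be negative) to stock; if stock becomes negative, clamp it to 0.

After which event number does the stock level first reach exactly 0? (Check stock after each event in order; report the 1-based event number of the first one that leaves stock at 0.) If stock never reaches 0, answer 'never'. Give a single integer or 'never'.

Processing events:
Start: stock = 6
  Event 1 (sale 5): sell min(5,6)=5. stock: 6 - 5 = 1. total_sold = 5
  Event 2 (sale 13): sell min(13,1)=1. stock: 1 - 1 = 0. total_sold = 6
  Event 3 (sale 15): sell min(15,0)=0. stock: 0 - 0 = 0. total_sold = 6
  Event 4 (sale 23): sell min(23,0)=0. stock: 0 - 0 = 0. total_sold = 6
  Event 5 (sale 25): sell min(25,0)=0. stock: 0 - 0 = 0. total_sold = 6
  Event 6 (sale 18): sell min(18,0)=0. stock: 0 - 0 = 0. total_sold = 6
  Event 7 (sale 16): sell min(16,0)=0. stock: 0 - 0 = 0. total_sold = 6
  Event 8 (sale 4): sell min(4,0)=0. stock: 0 - 0 = 0. total_sold = 6
  Event 9 (sale 19): sell min(19,0)=0. stock: 0 - 0 = 0. total_sold = 6
  Event 10 (sale 21): sell min(21,0)=0. stock: 0 - 0 = 0. total_sold = 6
  Event 11 (sale 24): sell min(24,0)=0. stock: 0 - 0 = 0. total_sold = 6
  Event 12 (sale 4): sell min(4,0)=0. stock: 0 - 0 = 0. total_sold = 6
Final: stock = 0, total_sold = 6

First zero at event 2.

Answer: 2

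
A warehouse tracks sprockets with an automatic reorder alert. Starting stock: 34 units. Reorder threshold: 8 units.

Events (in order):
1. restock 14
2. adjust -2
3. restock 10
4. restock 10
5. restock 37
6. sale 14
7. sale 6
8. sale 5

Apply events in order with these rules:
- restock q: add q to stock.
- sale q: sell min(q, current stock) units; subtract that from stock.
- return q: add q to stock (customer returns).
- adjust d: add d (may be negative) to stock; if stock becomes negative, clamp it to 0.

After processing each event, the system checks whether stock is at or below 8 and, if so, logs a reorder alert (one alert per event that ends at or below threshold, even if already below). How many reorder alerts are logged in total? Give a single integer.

Processing events:
Start: stock = 34
  Event 1 (restock 14): 34 + 14 = 48
  Event 2 (adjust -2): 48 + -2 = 46
  Event 3 (restock 10): 46 + 10 = 56
  Event 4 (restock 10): 56 + 10 = 66
  Event 5 (restock 37): 66 + 37 = 103
  Event 6 (sale 14): sell min(14,103)=14. stock: 103 - 14 = 89. total_sold = 14
  Event 7 (sale 6): sell min(6,89)=6. stock: 89 - 6 = 83. total_sold = 20
  Event 8 (sale 5): sell min(5,83)=5. stock: 83 - 5 = 78. total_sold = 25
Final: stock = 78, total_sold = 25

Checking against threshold 8:
  After event 1: stock=48 > 8
  After event 2: stock=46 > 8
  After event 3: stock=56 > 8
  After event 4: stock=66 > 8
  After event 5: stock=103 > 8
  After event 6: stock=89 > 8
  After event 7: stock=83 > 8
  After event 8: stock=78 > 8
Alert events: []. Count = 0

Answer: 0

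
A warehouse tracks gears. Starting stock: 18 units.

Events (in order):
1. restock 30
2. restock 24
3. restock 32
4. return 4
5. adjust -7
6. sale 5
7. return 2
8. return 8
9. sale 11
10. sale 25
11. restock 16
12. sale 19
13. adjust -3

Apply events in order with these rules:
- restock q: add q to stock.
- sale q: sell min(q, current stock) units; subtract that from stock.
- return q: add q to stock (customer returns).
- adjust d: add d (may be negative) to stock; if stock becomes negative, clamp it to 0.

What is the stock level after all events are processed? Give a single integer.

Answer: 64

Derivation:
Processing events:
Start: stock = 18
  Event 1 (restock 30): 18 + 30 = 48
  Event 2 (restock 24): 48 + 24 = 72
  Event 3 (restock 32): 72 + 32 = 104
  Event 4 (return 4): 104 + 4 = 108
  Event 5 (adjust -7): 108 + -7 = 101
  Event 6 (sale 5): sell min(5,101)=5. stock: 101 - 5 = 96. total_sold = 5
  Event 7 (return 2): 96 + 2 = 98
  Event 8 (return 8): 98 + 8 = 106
  Event 9 (sale 11): sell min(11,106)=11. stock: 106 - 11 = 95. total_sold = 16
  Event 10 (sale 25): sell min(25,95)=25. stock: 95 - 25 = 70. total_sold = 41
  Event 11 (restock 16): 70 + 16 = 86
  Event 12 (sale 19): sell min(19,86)=19. stock: 86 - 19 = 67. total_sold = 60
  Event 13 (adjust -3): 67 + -3 = 64
Final: stock = 64, total_sold = 60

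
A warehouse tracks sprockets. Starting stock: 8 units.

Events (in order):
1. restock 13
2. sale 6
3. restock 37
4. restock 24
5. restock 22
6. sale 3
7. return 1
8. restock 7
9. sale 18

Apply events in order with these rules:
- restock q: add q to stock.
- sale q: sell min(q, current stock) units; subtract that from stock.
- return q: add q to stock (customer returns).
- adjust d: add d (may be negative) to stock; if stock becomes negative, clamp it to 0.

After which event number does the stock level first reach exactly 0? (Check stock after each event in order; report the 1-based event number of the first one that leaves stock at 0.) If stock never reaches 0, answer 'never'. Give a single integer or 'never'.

Answer: never

Derivation:
Processing events:
Start: stock = 8
  Event 1 (restock 13): 8 + 13 = 21
  Event 2 (sale 6): sell min(6,21)=6. stock: 21 - 6 = 15. total_sold = 6
  Event 3 (restock 37): 15 + 37 = 52
  Event 4 (restock 24): 52 + 24 = 76
  Event 5 (restock 22): 76 + 22 = 98
  Event 6 (sale 3): sell min(3,98)=3. stock: 98 - 3 = 95. total_sold = 9
  Event 7 (return 1): 95 + 1 = 96
  Event 8 (restock 7): 96 + 7 = 103
  Event 9 (sale 18): sell min(18,103)=18. stock: 103 - 18 = 85. total_sold = 27
Final: stock = 85, total_sold = 27

Stock never reaches 0.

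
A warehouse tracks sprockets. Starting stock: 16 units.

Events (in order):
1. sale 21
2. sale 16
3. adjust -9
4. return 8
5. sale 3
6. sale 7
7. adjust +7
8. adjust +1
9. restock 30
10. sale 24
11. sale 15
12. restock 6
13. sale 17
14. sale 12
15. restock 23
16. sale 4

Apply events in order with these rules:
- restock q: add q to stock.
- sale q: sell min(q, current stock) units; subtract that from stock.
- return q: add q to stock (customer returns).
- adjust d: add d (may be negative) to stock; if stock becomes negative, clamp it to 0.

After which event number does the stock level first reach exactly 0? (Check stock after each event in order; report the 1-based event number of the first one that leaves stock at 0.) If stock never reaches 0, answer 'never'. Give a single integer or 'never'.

Processing events:
Start: stock = 16
  Event 1 (sale 21): sell min(21,16)=16. stock: 16 - 16 = 0. total_sold = 16
  Event 2 (sale 16): sell min(16,0)=0. stock: 0 - 0 = 0. total_sold = 16
  Event 3 (adjust -9): 0 + -9 = 0 (clamped to 0)
  Event 4 (return 8): 0 + 8 = 8
  Event 5 (sale 3): sell min(3,8)=3. stock: 8 - 3 = 5. total_sold = 19
  Event 6 (sale 7): sell min(7,5)=5. stock: 5 - 5 = 0. total_sold = 24
  Event 7 (adjust +7): 0 + 7 = 7
  Event 8 (adjust +1): 7 + 1 = 8
  Event 9 (restock 30): 8 + 30 = 38
  Event 10 (sale 24): sell min(24,38)=24. stock: 38 - 24 = 14. total_sold = 48
  Event 11 (sale 15): sell min(15,14)=14. stock: 14 - 14 = 0. total_sold = 62
  Event 12 (restock 6): 0 + 6 = 6
  Event 13 (sale 17): sell min(17,6)=6. stock: 6 - 6 = 0. total_sold = 68
  Event 14 (sale 12): sell min(12,0)=0. stock: 0 - 0 = 0. total_sold = 68
  Event 15 (restock 23): 0 + 23 = 23
  Event 16 (sale 4): sell min(4,23)=4. stock: 23 - 4 = 19. total_sold = 72
Final: stock = 19, total_sold = 72

First zero at event 1.

Answer: 1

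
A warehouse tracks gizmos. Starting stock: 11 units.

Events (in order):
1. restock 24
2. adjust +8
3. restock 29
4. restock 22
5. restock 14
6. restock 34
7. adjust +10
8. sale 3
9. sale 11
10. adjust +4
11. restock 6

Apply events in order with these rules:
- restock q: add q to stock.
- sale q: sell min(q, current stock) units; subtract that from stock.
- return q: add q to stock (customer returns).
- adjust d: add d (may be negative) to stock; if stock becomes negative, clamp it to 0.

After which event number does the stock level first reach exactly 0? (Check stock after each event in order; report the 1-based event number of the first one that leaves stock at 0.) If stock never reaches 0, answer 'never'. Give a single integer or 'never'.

Processing events:
Start: stock = 11
  Event 1 (restock 24): 11 + 24 = 35
  Event 2 (adjust +8): 35 + 8 = 43
  Event 3 (restock 29): 43 + 29 = 72
  Event 4 (restock 22): 72 + 22 = 94
  Event 5 (restock 14): 94 + 14 = 108
  Event 6 (restock 34): 108 + 34 = 142
  Event 7 (adjust +10): 142 + 10 = 152
  Event 8 (sale 3): sell min(3,152)=3. stock: 152 - 3 = 149. total_sold = 3
  Event 9 (sale 11): sell min(11,149)=11. stock: 149 - 11 = 138. total_sold = 14
  Event 10 (adjust +4): 138 + 4 = 142
  Event 11 (restock 6): 142 + 6 = 148
Final: stock = 148, total_sold = 14

Stock never reaches 0.

Answer: never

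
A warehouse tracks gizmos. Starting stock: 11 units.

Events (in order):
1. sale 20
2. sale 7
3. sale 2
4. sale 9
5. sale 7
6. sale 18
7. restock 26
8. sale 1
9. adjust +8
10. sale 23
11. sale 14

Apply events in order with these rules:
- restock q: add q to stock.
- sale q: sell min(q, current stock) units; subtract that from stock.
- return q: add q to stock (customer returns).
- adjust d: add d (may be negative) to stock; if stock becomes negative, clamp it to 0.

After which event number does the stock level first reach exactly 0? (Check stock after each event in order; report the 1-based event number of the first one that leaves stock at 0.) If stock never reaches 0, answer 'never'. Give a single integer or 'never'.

Processing events:
Start: stock = 11
  Event 1 (sale 20): sell min(20,11)=11. stock: 11 - 11 = 0. total_sold = 11
  Event 2 (sale 7): sell min(7,0)=0. stock: 0 - 0 = 0. total_sold = 11
  Event 3 (sale 2): sell min(2,0)=0. stock: 0 - 0 = 0. total_sold = 11
  Event 4 (sale 9): sell min(9,0)=0. stock: 0 - 0 = 0. total_sold = 11
  Event 5 (sale 7): sell min(7,0)=0. stock: 0 - 0 = 0. total_sold = 11
  Event 6 (sale 18): sell min(18,0)=0. stock: 0 - 0 = 0. total_sold = 11
  Event 7 (restock 26): 0 + 26 = 26
  Event 8 (sale 1): sell min(1,26)=1. stock: 26 - 1 = 25. total_sold = 12
  Event 9 (adjust +8): 25 + 8 = 33
  Event 10 (sale 23): sell min(23,33)=23. stock: 33 - 23 = 10. total_sold = 35
  Event 11 (sale 14): sell min(14,10)=10. stock: 10 - 10 = 0. total_sold = 45
Final: stock = 0, total_sold = 45

First zero at event 1.

Answer: 1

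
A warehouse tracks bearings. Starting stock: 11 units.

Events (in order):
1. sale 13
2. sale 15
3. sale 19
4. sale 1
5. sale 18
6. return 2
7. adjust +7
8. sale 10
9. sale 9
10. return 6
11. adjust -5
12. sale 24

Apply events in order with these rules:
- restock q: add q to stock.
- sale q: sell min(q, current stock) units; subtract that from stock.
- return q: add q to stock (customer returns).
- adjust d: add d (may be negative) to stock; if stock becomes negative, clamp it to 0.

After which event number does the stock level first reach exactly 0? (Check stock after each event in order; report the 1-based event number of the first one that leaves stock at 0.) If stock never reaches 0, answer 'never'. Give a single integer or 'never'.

Processing events:
Start: stock = 11
  Event 1 (sale 13): sell min(13,11)=11. stock: 11 - 11 = 0. total_sold = 11
  Event 2 (sale 15): sell min(15,0)=0. stock: 0 - 0 = 0. total_sold = 11
  Event 3 (sale 19): sell min(19,0)=0. stock: 0 - 0 = 0. total_sold = 11
  Event 4 (sale 1): sell min(1,0)=0. stock: 0 - 0 = 0. total_sold = 11
  Event 5 (sale 18): sell min(18,0)=0. stock: 0 - 0 = 0. total_sold = 11
  Event 6 (return 2): 0 + 2 = 2
  Event 7 (adjust +7): 2 + 7 = 9
  Event 8 (sale 10): sell min(10,9)=9. stock: 9 - 9 = 0. total_sold = 20
  Event 9 (sale 9): sell min(9,0)=0. stock: 0 - 0 = 0. total_sold = 20
  Event 10 (return 6): 0 + 6 = 6
  Event 11 (adjust -5): 6 + -5 = 1
  Event 12 (sale 24): sell min(24,1)=1. stock: 1 - 1 = 0. total_sold = 21
Final: stock = 0, total_sold = 21

First zero at event 1.

Answer: 1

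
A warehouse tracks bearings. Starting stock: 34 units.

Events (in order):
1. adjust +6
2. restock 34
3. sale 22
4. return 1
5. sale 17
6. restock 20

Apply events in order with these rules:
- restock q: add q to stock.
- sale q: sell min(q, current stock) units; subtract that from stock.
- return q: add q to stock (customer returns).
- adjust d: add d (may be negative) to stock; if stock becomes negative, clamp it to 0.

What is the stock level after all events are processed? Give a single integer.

Processing events:
Start: stock = 34
  Event 1 (adjust +6): 34 + 6 = 40
  Event 2 (restock 34): 40 + 34 = 74
  Event 3 (sale 22): sell min(22,74)=22. stock: 74 - 22 = 52. total_sold = 22
  Event 4 (return 1): 52 + 1 = 53
  Event 5 (sale 17): sell min(17,53)=17. stock: 53 - 17 = 36. total_sold = 39
  Event 6 (restock 20): 36 + 20 = 56
Final: stock = 56, total_sold = 39

Answer: 56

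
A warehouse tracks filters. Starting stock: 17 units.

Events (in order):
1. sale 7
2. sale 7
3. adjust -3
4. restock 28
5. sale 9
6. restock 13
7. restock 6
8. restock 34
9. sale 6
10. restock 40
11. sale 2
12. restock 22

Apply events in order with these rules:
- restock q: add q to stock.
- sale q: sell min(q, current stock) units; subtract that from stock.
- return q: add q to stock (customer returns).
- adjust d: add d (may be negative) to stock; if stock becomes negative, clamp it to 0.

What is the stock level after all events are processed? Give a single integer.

Answer: 126

Derivation:
Processing events:
Start: stock = 17
  Event 1 (sale 7): sell min(7,17)=7. stock: 17 - 7 = 10. total_sold = 7
  Event 2 (sale 7): sell min(7,10)=7. stock: 10 - 7 = 3. total_sold = 14
  Event 3 (adjust -3): 3 + -3 = 0
  Event 4 (restock 28): 0 + 28 = 28
  Event 5 (sale 9): sell min(9,28)=9. stock: 28 - 9 = 19. total_sold = 23
  Event 6 (restock 13): 19 + 13 = 32
  Event 7 (restock 6): 32 + 6 = 38
  Event 8 (restock 34): 38 + 34 = 72
  Event 9 (sale 6): sell min(6,72)=6. stock: 72 - 6 = 66. total_sold = 29
  Event 10 (restock 40): 66 + 40 = 106
  Event 11 (sale 2): sell min(2,106)=2. stock: 106 - 2 = 104. total_sold = 31
  Event 12 (restock 22): 104 + 22 = 126
Final: stock = 126, total_sold = 31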